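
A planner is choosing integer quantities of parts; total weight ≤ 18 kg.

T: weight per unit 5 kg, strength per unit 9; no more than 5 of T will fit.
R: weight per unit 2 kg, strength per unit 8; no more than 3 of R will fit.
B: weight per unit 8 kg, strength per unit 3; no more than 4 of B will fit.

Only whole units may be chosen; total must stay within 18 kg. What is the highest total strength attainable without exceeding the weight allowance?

This is a bounded integer knapsack.
R has the best ratio (8/2); taking only R gives at most 3×8 = 24 (stopped by the supply cap of 3).
Mixing does better — 2×T and 3×R: weight 16 ≤ 18, strength 2·9 + 3·8 = 42.

42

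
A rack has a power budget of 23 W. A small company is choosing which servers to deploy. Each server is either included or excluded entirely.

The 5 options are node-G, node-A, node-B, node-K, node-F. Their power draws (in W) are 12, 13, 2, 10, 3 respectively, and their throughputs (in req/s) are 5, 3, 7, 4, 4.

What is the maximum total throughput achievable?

16

Treat it as a binary knapsack problem.
Allowing fractional choices, the relaxed optimum would be about 18.4, but servers are indivisible.
node-A + node-B + node-F: power draw 13 + 2 + 3 = 18 ≤ 23, throughput 3 + 7 + 4 = 14.
node-B + node-K + node-F: power draw 2 + 10 + 3 = 15 ≤ 23, throughput 7 + 4 + 4 = 15.
node-G + node-B + node-F: power draw 12 + 2 + 3 = 17 ≤ 23, throughput 5 + 7 + 4 = 16.
Best is node-G, node-B, and node-F with total throughput 16.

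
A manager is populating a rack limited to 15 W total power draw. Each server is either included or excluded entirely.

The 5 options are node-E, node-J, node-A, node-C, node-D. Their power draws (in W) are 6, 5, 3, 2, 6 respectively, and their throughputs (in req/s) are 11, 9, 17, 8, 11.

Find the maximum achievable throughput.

This is a 0-1 knapsack instance.
Take node-E, node-A, and node-D: power draw 6 + 3 + 6 = 15 ≤ 15, throughput 11 + 17 + 11 = 39.
No other feasible combination does better.

39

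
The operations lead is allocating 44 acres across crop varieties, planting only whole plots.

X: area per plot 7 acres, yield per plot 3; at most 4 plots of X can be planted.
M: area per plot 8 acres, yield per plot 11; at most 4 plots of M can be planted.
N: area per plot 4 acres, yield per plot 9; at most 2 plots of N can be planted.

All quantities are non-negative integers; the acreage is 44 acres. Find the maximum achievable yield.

62

This is a bounded integer knapsack.
1×X, 4×M, and 1×N: area 43 ≤ 44, yield 1·3 + 4·11 + 1·9 = 56.
4×M and 2×N: area 40 ≤ 44, yield 4·11 + 2·9 = 62.
Best is 62.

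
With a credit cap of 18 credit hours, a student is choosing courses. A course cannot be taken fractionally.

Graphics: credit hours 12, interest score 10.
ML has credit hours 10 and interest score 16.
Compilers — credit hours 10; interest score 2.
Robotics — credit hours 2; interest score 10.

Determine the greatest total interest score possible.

Graphics + Robotics: credit hours 12 + 2 = 14 ≤ 18, interest score 10 + 10 = 20.
ML + Robotics: credit hours 10 + 2 = 12 ≤ 18, interest score 16 + 10 = 26.
Best is ML and Robotics with total interest score 26.

26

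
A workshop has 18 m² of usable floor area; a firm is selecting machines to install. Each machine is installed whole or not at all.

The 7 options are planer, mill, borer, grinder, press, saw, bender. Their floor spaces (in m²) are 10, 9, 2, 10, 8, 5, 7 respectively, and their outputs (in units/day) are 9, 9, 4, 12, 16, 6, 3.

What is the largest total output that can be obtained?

Take grinder and press: floor space 10 + 8 = 18 ≤ 18, output 12 + 16 = 28.
No other feasible combination does better.

28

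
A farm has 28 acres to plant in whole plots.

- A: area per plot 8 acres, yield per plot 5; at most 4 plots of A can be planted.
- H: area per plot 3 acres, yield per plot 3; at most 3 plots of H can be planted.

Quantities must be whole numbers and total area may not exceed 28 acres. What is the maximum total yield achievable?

H has the best ratio (3/3); taking only H gives at most 3×3 = 9 (stopped by the supply cap of 3).
Mixing does better — 2×A and 3×H: area 25 ≤ 28, yield 2·5 + 3·3 = 19.

19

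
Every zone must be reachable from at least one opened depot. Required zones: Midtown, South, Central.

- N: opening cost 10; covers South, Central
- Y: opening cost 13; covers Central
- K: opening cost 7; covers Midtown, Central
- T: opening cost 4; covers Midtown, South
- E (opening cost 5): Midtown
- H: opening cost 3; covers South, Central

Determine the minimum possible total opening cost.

7

Choose T and H: together they cover Midtown, South, Central — every zone.
Total opening cost: 4 + 3 = 7.
No cover costs less than 7.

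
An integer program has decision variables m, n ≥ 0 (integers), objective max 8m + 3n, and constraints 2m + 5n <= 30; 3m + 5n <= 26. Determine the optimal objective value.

(m,n)=(8,0): 2·8+5·0=16≤30, 3·8+5·0=24≤26, objective 64.
(m,n)=(7,1): 2·7+5·1=19≤30, 3·7+5·1=26≤26, objective 59.
(m,n)=(7,0): 2·7+5·0=14≤30, 3·7+5·0=21≤26, objective 56.
The best lattice point is (8,0), giving 64.

64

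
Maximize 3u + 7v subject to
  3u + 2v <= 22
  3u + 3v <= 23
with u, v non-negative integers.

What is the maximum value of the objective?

49

Relaxing integrality, the LP optimum is 53.67 at (u,v) = (0, 7.67), which is not an integer point.
(u,v)=(0,7): 3·0+2·7=14≤22, 3·0+3·7=21≤23, objective 49.
(u,v)=(1,6): 3·1+2·6=15≤22, 3·1+3·6=21≤23, objective 45.
Maximum is 49 at (u,v)=(0,7).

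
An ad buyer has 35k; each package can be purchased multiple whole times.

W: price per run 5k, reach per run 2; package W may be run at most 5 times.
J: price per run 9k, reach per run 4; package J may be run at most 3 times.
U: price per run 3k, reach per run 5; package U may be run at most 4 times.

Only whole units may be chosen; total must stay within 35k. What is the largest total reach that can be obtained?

1×W, 2×J, and 4×U: price 35 ≤ 35, reach 1·2 + 2·4 + 4·5 = 30.
2×J and 4×U: price 30 ≤ 35, reach 2·4 + 4·5 = 28.
Best is 30.

30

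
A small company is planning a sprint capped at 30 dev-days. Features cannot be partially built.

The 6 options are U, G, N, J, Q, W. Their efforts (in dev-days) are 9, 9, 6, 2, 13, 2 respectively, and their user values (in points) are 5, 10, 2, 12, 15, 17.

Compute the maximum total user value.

Take G, J, Q, and W: effort 9 + 2 + 13 + 2 = 26 ≤ 30, user value 10 + 12 + 15 + 17 = 54.
No other feasible combination does better.

54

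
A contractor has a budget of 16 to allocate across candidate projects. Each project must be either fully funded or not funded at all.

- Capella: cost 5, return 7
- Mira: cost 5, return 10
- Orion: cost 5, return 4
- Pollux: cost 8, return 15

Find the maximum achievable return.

25

Take Mira and Pollux: cost 5 + 8 = 13 ≤ 16, return 10 + 15 = 25.
No other feasible combination does better.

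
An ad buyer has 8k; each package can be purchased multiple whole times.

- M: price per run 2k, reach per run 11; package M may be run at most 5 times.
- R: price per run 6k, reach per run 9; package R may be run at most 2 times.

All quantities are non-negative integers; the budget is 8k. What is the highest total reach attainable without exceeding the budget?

3×M: price 6 ≤ 8, reach 3·11 = 33.
4×M: price 8 ≤ 8, reach 4·11 = 44.
Best is 44.

44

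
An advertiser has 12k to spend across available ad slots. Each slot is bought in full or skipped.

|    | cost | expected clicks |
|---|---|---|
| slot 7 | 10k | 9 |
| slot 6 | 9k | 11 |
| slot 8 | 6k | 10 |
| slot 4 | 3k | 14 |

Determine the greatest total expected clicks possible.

25

Treat it as a binary knapsack problem.
Take slot 6 and slot 4: cost 9 + 3 = 12 ≤ 12, expected clicks 11 + 14 = 25.
No other feasible combination does better.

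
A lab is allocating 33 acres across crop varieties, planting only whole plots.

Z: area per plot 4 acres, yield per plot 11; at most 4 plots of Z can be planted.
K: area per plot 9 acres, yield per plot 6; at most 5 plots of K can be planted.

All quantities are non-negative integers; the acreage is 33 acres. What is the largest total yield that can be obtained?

50

Z has the best ratio (11/4); taking only Z gives at most 4×11 = 44 (stopped by the supply cap of 4).
Mixing does better — 4×Z and 1×K: area 25 ≤ 33, yield 4·11 + 1·6 = 50.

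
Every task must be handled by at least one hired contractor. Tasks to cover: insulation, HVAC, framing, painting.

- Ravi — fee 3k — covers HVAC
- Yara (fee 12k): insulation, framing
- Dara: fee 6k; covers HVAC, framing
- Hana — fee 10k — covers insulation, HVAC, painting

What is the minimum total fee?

Choose Dara and Hana: together they cover insulation, HVAC, framing, painting — every task.
Total fee: 6 + 10 = 16.

16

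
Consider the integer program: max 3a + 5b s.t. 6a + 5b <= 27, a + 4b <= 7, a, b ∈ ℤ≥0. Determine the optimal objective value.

14

(a,b)=(3,1) is feasible, giving 14.
(a,b)=(4,0) is feasible, giving 12.
(a,b)=(2,1) is feasible, giving 11.
Maximum is 14 at (a,b)=(3,1).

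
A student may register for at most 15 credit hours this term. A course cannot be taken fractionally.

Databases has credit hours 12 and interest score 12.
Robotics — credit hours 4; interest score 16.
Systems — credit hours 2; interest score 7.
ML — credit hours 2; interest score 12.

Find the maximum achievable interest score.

35

Robotics + Systems + ML: credit hours 4 + 2 + 2 = 8 ≤ 15, interest score 16 + 7 + 12 = 35.
Robotics + ML: credit hours 4 + 2 = 6 ≤ 15, interest score 16 + 12 = 28.
Best is Robotics, Systems, and ML with total interest score 35.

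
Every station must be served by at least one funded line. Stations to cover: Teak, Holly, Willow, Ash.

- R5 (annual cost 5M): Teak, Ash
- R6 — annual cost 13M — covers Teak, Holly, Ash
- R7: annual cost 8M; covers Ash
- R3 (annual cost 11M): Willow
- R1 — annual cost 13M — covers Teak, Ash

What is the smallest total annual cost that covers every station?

24

The greedy cost-per-new-station heuristic would pick R5, R3, and R6 for 29, but a cheaper cover exists.
Choose R6 and R3: together they cover Teak, Holly, Willow, Ash — every station.
Total annual cost: 13 + 11 = 24.
No cover costs less than 24.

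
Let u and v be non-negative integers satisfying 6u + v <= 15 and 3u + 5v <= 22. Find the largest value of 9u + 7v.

39

(u,v)=(2,3) is feasible, giving 39.
(u,v)=(2,2) is feasible, giving 32.
(u,v)=(1,3) is feasible, giving 30.
Maximum is 39 at (u,v)=(2,3).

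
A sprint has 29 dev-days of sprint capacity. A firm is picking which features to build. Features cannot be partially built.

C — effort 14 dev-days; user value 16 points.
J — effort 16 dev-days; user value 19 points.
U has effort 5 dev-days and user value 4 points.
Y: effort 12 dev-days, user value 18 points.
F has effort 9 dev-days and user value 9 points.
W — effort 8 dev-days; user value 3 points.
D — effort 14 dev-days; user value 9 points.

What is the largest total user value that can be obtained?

37

Take J and Y: effort 16 + 12 = 28 ≤ 29, user value 19 + 18 = 37.
No other feasible combination does better.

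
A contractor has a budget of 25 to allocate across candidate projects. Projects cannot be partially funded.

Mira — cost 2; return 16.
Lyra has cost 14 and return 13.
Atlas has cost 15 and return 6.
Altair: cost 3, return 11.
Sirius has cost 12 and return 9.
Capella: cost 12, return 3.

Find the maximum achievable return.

This is a 0-1 knapsack instance.
Allowing fractional choices, the relaxed optimum would be about 44.5, but projects are indivisible.
Mira + Atlas + Altair: cost 2 + 15 + 3 = 20 ≤ 25, return 16 + 6 + 11 = 33.
Mira + Altair + Sirius: cost 2 + 3 + 12 = 17 ≤ 25, return 16 + 11 + 9 = 36.
Mira + Lyra + Altair: cost 2 + 14 + 3 = 19 ≤ 25, return 16 + 13 + 11 = 40.
Best is Mira, Lyra, and Altair with total return 40.

40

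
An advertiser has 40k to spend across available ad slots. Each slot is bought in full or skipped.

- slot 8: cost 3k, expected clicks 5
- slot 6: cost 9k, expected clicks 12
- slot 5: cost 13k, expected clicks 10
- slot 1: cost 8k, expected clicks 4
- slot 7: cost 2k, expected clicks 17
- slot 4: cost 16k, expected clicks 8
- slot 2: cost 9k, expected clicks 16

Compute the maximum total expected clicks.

Treat it as a binary knapsack problem.
slot 8 + slot 6 + slot 7 + slot 4 + slot 2: cost 3 + 9 + 2 + 16 + 9 = 39 ≤ 40, expected clicks 5 + 12 + 17 + 8 + 16 = 58.
slot 8 + slot 6 + slot 5 + slot 7 + slot 2: cost 3 + 9 + 13 + 2 + 9 = 36 ≤ 40, expected clicks 5 + 12 + 10 + 17 + 16 = 60.
slot 6 + slot 5 + slot 7 + slot 2: cost 9 + 13 + 2 + 9 = 33 ≤ 40, expected clicks 12 + 10 + 17 + 16 = 55.
Best is slot 8, slot 6, slot 5, slot 7, and slot 2 with total expected clicks 60.

60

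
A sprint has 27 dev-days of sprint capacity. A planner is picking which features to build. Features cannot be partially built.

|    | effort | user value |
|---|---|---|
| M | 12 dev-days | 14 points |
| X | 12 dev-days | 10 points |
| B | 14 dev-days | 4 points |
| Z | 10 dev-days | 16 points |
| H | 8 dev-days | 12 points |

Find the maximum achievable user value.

30

Allowing fractional choices, the relaxed optimum would be about 38.5, but features are indivisible.
Z + H: effort 10 + 8 = 18 ≤ 27, user value 16 + 12 = 28.
M + H: effort 12 + 8 = 20 ≤ 27, user value 14 + 12 = 26.
M + Z: effort 12 + 10 = 22 ≤ 27, user value 14 + 16 = 30.
Best is M and Z with total user value 30.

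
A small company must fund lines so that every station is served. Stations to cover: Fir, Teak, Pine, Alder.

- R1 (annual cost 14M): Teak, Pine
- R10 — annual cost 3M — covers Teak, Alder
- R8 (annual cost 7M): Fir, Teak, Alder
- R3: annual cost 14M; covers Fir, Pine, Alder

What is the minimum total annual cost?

Choose R10 and R3: together they cover Fir, Teak, Pine, Alder — every station.
Total annual cost: 3 + 14 = 17.

17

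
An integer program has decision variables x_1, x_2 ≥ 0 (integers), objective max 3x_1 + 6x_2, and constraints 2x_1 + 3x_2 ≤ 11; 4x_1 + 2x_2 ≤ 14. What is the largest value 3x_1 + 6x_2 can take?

21

Relaxing integrality, the LP optimum is 22.00 at (x_1,x_2) = (0, 3.67), which is not an integer point.
(x_1,x_2)=(1,3): 2·1+3·3=11≤11, 4·1+2·3=10≤14, objective 21.
(x_1,x_2)=(0,3): 2·0+3·3=9≤11, 4·0+2·3=6≤14, objective 18.
(x_1,x_2)=(2,2): 2·2+3·2=10≤11, 4·2+2·2=12≤14, objective 18.
No feasible integer point exceeds 21.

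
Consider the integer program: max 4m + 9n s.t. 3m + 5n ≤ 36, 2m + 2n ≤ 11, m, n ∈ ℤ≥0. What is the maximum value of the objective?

45

(m,n)=(0,5): 3·0+5·5=25≤36, 2·0+2·5=10≤11, objective 45.
(m,n)=(1,4): 3·1+5·4=23≤36, 2·1+2·4=10≤11, objective 40.
(m,n)=(0,4): 3·0+5·4=20≤36, 2·0+2·4=8≤11, objective 36.
No feasible integer point exceeds 45.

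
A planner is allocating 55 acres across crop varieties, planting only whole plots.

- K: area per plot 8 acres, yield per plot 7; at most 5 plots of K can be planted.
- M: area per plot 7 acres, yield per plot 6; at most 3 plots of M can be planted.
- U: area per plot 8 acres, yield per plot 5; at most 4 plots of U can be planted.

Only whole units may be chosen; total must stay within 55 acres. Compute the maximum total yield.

47

K has the best ratio (7/8); taking only K gives at most 5×7 = 35 (stopped by the supply cap of 5).
Mixing does better — 5×K and 2×M: area 54 ≤ 55, yield 5·7 + 2·6 = 47.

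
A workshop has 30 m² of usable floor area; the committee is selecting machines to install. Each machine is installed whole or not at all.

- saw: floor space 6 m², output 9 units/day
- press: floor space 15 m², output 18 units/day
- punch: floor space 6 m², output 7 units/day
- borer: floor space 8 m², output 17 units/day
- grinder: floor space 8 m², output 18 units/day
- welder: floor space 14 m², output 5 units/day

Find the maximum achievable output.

This is a 0-1 knapsack instance.
Allowing fractional choices, the relaxed optimum would be about 53.6, but machines are indivisible.
saw + punch + borer + grinder: floor space 6 + 6 + 8 + 8 = 28 ≤ 30, output 9 + 7 + 17 + 18 = 51.
saw + press + grinder: floor space 6 + 15 + 8 = 29 ≤ 30, output 9 + 18 + 18 = 45.
Best is saw, punch, borer, and grinder with total output 51.

51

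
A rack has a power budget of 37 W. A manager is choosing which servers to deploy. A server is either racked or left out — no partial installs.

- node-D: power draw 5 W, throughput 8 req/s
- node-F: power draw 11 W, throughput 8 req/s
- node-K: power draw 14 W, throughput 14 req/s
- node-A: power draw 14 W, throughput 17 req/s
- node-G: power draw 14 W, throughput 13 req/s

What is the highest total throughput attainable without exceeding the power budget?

39

node-D + node-A + node-G: power draw 5 + 14 + 14 = 33 ≤ 37, throughput 8 + 17 + 13 = 38.
node-D + node-K + node-A: power draw 5 + 14 + 14 = 33 ≤ 37, throughput 8 + 14 + 17 = 39.
node-D + node-K + node-G: power draw 5 + 14 + 14 = 33 ≤ 37, throughput 8 + 14 + 13 = 35.
Best is node-D, node-K, and node-A with total throughput 39.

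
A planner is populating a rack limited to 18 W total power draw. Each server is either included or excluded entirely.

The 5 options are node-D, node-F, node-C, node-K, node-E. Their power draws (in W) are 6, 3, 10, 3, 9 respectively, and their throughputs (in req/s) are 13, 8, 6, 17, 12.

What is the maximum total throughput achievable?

This is a 0-1 knapsack instance.
node-D + node-F + node-K: power draw 6 + 3 + 3 = 12 ≤ 18, throughput 13 + 8 + 17 = 38.
node-D + node-K + node-E: power draw 6 + 3 + 9 = 18 ≤ 18, throughput 13 + 17 + 12 = 42.
Best is node-D, node-K, and node-E with total throughput 42.

42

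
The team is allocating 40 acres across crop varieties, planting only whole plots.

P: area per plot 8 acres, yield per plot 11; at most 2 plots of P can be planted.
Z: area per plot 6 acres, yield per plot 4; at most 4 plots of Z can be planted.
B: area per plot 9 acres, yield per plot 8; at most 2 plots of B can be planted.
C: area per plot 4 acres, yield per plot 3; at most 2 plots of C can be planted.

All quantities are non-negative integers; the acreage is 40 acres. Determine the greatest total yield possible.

42

P has the best ratio (11/8); taking only P gives at most 2×11 = 22 (stopped by the supply cap of 2).
Mixing does better — 2×P, 1×Z, and 2×B: area 40 ≤ 40, yield 2·11 + 1·4 + 2·8 = 42.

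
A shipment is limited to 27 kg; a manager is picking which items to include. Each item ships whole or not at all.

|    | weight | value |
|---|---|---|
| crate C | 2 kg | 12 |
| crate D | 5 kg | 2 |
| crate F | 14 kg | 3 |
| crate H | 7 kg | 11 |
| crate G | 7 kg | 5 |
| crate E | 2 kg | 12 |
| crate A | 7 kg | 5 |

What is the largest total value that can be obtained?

Take crate C, crate H, crate G, crate E, and crate A: weight 2 + 7 + 7 + 2 + 7 = 25 ≤ 27, value 12 + 11 + 5 + 12 + 5 = 45.
No other feasible combination does better.

45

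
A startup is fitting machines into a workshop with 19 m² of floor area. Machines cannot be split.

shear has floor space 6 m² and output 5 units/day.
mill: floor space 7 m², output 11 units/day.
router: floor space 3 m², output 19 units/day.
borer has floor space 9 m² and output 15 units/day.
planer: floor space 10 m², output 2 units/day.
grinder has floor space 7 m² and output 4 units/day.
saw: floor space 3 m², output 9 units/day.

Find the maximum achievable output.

This is a 0-1 knapsack instance.
shear + mill + router + saw: floor space 6 + 7 + 3 + 3 = 19 ≤ 19, output 5 + 11 + 19 + 9 = 44.
mill + router + borer: floor space 7 + 3 + 9 = 19 ≤ 19, output 11 + 19 + 15 = 45.
Best is mill, router, and borer with total output 45.

45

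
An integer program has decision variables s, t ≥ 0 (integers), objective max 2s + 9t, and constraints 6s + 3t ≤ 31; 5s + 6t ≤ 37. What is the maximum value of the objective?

54

(s,t)=(0,6): 6·0+3·6=18≤31, 5·0+6·6=36≤37, objective 54.
(s,t)=(1,5): 6·1+3·5=21≤31, 5·1+6·5=35≤37, objective 47.
No feasible integer point exceeds 54.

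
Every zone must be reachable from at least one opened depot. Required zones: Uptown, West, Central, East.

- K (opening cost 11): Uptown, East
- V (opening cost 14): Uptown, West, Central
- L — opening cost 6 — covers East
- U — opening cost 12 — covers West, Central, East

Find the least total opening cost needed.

The greedy cost-per-new-zone heuristic would pick U and K for 23, but a cheaper cover exists.
Choose V and L: together they cover Uptown, West, Central, East — every zone.
Total opening cost: 14 + 6 = 20.
No cover costs less than 20.

20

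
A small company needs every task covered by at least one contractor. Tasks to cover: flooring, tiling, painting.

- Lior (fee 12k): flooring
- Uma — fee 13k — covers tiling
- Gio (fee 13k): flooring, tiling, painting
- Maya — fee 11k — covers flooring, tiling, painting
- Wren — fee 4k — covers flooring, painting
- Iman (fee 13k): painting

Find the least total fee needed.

This is an integer covering problem.
Maya alone covers flooring, tiling, painting — every task.
Total fee: 11.

11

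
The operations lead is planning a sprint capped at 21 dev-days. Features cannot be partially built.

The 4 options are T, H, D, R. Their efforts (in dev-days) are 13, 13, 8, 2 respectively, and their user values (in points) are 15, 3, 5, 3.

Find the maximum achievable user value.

T + D: effort 13 + 8 = 21 ≤ 21, user value 15 + 5 = 20.
T + R: effort 13 + 2 = 15 ≤ 21, user value 15 + 3 = 18.
Best is T and D with total user value 20.

20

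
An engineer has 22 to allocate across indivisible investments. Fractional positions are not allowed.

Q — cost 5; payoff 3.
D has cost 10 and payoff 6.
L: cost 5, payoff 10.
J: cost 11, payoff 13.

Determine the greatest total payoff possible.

26

Treat it as a binary knapsack problem.
Allowing fractional choices, the relaxed optimum would be about 26.6, but investments are indivisible.
L + J: cost 5 + 11 = 16 ≤ 22, payoff 10 + 13 = 23.
Q + L + J: cost 5 + 5 + 11 = 21 ≤ 22, payoff 3 + 10 + 13 = 26.
Best is Q, L, and J with total payoff 26.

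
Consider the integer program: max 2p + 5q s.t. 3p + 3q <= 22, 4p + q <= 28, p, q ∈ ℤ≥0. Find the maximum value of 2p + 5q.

(p,q)=(0,7) is feasible, giving 35.
(p,q)=(1,6) is feasible, giving 32.
(p,q)=(0,6) is feasible, giving 30.
No feasible integer point exceeds 35.

35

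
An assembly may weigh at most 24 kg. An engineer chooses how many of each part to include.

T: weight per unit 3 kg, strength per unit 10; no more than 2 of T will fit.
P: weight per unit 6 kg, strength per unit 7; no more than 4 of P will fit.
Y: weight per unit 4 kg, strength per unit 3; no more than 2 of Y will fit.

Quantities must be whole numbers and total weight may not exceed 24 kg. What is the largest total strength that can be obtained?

41

T has the best ratio (10/3); taking only T gives at most 2×10 = 20 (stopped by the supply cap of 2).
Mixing does better — 2×T and 3×P: weight 24 ≤ 24, strength 2·10 + 3·7 = 41.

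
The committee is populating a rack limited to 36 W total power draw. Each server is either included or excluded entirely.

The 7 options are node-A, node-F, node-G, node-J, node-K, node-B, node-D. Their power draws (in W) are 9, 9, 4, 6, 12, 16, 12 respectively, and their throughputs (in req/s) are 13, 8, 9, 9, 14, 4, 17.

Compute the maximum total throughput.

This is a 0-1 knapsack instance.
Take node-G, node-J, node-K, and node-D: power draw 4 + 6 + 12 + 12 = 34 ≤ 36, throughput 9 + 9 + 14 + 17 = 49.
No other feasible combination does better.

49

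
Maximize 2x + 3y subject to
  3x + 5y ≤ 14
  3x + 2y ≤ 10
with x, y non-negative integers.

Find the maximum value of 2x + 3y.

8

(x,y)=(1,2): 3·1+5·2=13≤14, 3·1+2·2=7≤10, objective 8.
(x,y)=(2,1): 3·2+5·1=11≤14, 3·2+2·1=8≤10, objective 7.
No feasible integer point exceeds 8.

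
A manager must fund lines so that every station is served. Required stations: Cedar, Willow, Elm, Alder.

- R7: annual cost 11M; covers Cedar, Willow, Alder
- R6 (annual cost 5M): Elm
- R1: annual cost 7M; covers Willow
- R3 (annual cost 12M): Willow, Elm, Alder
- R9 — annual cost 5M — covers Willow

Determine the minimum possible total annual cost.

16

Choose R7 and R6: together they cover Cedar, Willow, Elm, Alder — every station.
Total annual cost: 11 + 5 = 16.
No cover costs less than 16.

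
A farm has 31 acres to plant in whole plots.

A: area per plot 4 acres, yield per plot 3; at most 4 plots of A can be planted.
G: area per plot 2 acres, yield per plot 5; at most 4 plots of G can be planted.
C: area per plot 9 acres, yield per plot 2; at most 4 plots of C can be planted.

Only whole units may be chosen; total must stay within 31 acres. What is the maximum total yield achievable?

32

This is a bounded integer knapsack.
G has the best ratio (5/2); taking only G gives at most 4×5 = 20 (stopped by the supply cap of 4).
Mixing does better — 4×A and 4×G: area 24 ≤ 31, yield 4·3 + 4·5 = 32.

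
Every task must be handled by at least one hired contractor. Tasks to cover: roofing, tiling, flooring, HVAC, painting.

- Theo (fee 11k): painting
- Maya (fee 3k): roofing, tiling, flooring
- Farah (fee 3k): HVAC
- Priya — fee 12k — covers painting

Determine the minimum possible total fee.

Choose Theo, Maya, and Farah: together they cover roofing, tiling, flooring, HVAC, painting — every task.
Total fee: 11 + 3 + 3 = 17.
No cover costs less than 17.

17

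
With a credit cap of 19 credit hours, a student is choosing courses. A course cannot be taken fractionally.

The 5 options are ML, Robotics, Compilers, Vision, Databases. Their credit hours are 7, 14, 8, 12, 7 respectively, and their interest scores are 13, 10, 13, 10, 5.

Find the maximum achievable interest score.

Allowing fractional choices, the relaxed optimum would be about 29.3, but courses are indivisible.
ML + Databases: credit hours 7 + 7 = 14 ≤ 19, interest score 13 + 5 = 18.
ML + Vision: credit hours 7 + 12 = 19 ≤ 19, interest score 13 + 10 = 23.
ML + Compilers: credit hours 7 + 8 = 15 ≤ 19, interest score 13 + 13 = 26.
Best is ML and Compilers with total interest score 26.

26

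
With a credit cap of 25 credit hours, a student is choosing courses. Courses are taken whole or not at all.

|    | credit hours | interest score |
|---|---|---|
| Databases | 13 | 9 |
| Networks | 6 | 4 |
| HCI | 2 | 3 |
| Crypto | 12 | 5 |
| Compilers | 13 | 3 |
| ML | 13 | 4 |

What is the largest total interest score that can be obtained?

Databases + Networks: credit hours 13 + 6 = 19 ≤ 25, interest score 9 + 4 = 13.
Databases + Crypto: credit hours 13 + 12 = 25 ≤ 25, interest score 9 + 5 = 14.
Databases + Networks + HCI: credit hours 13 + 6 + 2 = 21 ≤ 25, interest score 9 + 4 + 3 = 16.
Best is Databases, Networks, and HCI with total interest score 16.

16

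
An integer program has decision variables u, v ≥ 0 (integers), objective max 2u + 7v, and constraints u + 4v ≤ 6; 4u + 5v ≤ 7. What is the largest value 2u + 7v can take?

7

(u,v)=(0,1): 1·0+4·1=4≤6, 4·0+5·1=5≤7, objective 7.
(u,v)=(1,0): 1·1+4·0=1≤6, 4·1+5·0=4≤7, objective 2.
(u,v)=(0,0): 1·0+4·0=0≤6, 4·0+5·0=0≤7, objective 0.
No feasible integer point exceeds 7.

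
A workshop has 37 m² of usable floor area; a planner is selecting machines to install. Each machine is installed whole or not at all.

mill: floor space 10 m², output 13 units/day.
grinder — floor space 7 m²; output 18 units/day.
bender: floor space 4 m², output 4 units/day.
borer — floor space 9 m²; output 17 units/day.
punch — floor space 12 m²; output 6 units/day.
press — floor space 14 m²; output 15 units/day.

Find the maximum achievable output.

54

Allowing fractional choices, the relaxed optimum would be about 59.8, but machines are indivisible.
mill + grinder + bender + borer: floor space 10 + 7 + 4 + 9 = 30 ≤ 37, output 13 + 18 + 4 + 17 = 52.
grinder + borer + press: floor space 7 + 9 + 14 = 30 ≤ 37, output 18 + 17 + 15 = 50.
grinder + bender + borer + press: floor space 7 + 4 + 9 + 14 = 34 ≤ 37, output 18 + 4 + 17 + 15 = 54.
Best is grinder, bender, borer, and press with total output 54.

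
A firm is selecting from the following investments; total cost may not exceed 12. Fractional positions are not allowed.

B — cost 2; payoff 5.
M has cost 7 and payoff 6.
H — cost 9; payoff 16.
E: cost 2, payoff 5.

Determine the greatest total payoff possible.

Allowing fractional choices, the relaxed optimum would be about 24.2, but investments are indivisible.
H + E: cost 9 + 2 = 11 ≤ 12, payoff 16 + 5 = 21.
B + H: cost 2 + 9 = 11 ≤ 12, payoff 5 + 16 = 21.
The maximum payoff is 21; one optimal choice is B and H.

21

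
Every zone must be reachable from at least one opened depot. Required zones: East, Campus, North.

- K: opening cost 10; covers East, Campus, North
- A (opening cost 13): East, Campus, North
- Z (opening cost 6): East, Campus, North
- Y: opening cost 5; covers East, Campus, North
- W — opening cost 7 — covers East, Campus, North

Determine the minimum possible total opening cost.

5

This is a weighted set-cover instance.
Y alone covers East, Campus, North — every zone.
Total opening cost: 5.
No cover costs less than 5.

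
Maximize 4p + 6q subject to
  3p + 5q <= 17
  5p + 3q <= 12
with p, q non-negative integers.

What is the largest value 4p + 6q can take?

18

(p,q)=(0,3) is feasible, giving 18.
(p,q)=(1,2) is feasible, giving 16.
(p,q)=(0,2) is feasible, giving 12.
The best lattice point is (0,3), giving 18.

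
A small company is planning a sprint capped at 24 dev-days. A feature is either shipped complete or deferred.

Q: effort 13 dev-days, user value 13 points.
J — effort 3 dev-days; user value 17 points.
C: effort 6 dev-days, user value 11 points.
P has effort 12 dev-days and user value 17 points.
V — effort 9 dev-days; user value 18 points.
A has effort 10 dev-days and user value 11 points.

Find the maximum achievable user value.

52

Treat it as a binary knapsack problem.
Allowing fractional choices, the relaxed optimum would be about 54.5, but features are indivisible.
J + C + V: effort 3 + 6 + 9 = 18 ≤ 24, user value 17 + 11 + 18 = 46.
J + P + V: effort 3 + 12 + 9 = 24 ≤ 24, user value 17 + 17 + 18 = 52.
Best is J, P, and V with total user value 52.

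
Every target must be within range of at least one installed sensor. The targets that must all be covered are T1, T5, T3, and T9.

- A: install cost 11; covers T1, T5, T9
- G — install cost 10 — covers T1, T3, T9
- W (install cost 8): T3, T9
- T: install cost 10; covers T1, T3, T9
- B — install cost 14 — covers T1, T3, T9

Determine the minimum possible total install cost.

19

The greedy cost-per-new-target heuristic would pick G and A for 21, but a cheaper cover exists.
Choose A and W: together they cover T1, T5, T3, T9 — every target.
Total install cost: 11 + 8 = 19.
No cover costs less than 19.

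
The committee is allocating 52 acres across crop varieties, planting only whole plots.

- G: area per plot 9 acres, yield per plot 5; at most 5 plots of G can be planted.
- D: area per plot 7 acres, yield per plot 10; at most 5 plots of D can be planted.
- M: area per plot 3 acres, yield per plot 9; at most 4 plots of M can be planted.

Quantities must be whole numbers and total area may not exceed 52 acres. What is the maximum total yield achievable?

Take 5×D and 4×M: area 47 ≤ 52, yield 5·10 + 4·9 = 86.
M has the best ratio (9/3) and is taken to its limit of 4; remaining capacity is filled optimally with the others.

86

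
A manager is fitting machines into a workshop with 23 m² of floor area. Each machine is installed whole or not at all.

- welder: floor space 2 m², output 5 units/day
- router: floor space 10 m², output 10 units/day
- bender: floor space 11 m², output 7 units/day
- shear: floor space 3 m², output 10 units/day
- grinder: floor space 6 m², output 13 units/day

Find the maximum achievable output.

Allowing fractional choices, the relaxed optimum would be about 39.3, but machines are indivisible.
welder + router + shear + grinder: floor space 2 + 10 + 3 + 6 = 21 ≤ 23, output 5 + 10 + 10 + 13 = 38.
welder + bender + shear + grinder: floor space 2 + 11 + 3 + 6 = 22 ≤ 23, output 5 + 7 + 10 + 13 = 35.
Best is welder, router, shear, and grinder with total output 38.

38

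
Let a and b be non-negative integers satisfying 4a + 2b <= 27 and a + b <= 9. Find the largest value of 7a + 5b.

(a,b)=(4,5): 4·4+2·5=26≤27, 1·4+1·5=9≤9, objective 53.
(a,b)=(3,6): 4·3+2·6=24≤27, 1·3+1·6=9≤9, objective 51.
No feasible integer point exceeds 53.

53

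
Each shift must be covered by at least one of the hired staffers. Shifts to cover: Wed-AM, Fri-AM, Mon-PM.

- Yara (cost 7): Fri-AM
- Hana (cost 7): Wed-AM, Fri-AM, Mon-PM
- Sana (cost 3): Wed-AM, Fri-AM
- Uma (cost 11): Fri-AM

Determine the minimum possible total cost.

This is an integer covering problem.
Hana alone covers Wed-AM, Fri-AM, Mon-PM — every shift.
Total cost: 7.

7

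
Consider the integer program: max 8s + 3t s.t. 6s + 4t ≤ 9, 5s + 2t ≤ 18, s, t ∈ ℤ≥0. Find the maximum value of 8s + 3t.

8

The continuous relaxation peaks at (1.5, 0) with value 12.00; rounding to a feasible lattice point costs some objective.
(s,t)=(1,0): 6·1+4·0=6≤9, 5·1+2·0=5≤18, objective 8.
(s,t)=(0,1): 6·0+4·1=4≤9, 5·0+2·1=2≤18, objective 3.
(s,t)=(0,0): 6·0+4·0=0≤9, 5·0+2·0=0≤18, objective 0.
The best lattice point is (1,0), giving 8.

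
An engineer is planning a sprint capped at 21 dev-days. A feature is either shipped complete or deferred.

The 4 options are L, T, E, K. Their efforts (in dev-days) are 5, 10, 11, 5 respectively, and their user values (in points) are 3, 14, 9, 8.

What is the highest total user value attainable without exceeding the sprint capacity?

Allowing fractional choices, the relaxed optimum would be about 26.9, but features are indivisible.
L + T + K: effort 5 + 10 + 5 = 20 ≤ 21, user value 3 + 14 + 8 = 25.
T + E: effort 10 + 11 = 21 ≤ 21, user value 14 + 9 = 23.
T + K: effort 10 + 5 = 15 ≤ 21, user value 14 + 8 = 22.
Best is L, T, and K with total user value 25.

25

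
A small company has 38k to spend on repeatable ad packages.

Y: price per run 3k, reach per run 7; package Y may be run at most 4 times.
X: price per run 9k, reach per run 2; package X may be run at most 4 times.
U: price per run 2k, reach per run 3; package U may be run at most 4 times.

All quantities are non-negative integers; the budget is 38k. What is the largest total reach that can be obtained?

Y has the best ratio (7/3); taking only Y gives at most 4×7 = 28 (stopped by the supply cap of 4).
Mixing does better — 4×Y, 2×X, and 4×U: price 38 ≤ 38, reach 4·7 + 2·2 + 4·3 = 44.

44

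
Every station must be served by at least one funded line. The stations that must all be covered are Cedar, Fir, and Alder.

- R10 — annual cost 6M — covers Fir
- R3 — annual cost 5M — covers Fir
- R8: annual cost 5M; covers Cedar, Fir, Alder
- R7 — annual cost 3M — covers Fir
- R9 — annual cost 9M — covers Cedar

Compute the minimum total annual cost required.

5

This is an integer covering problem.
R8 alone covers Cedar, Fir, Alder — every station.
Total annual cost: 5.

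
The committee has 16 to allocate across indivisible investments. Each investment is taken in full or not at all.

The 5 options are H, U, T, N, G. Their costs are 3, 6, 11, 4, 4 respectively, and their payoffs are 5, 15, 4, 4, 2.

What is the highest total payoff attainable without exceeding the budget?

24

H + U + N: cost 3 + 6 + 4 = 13 ≤ 16, payoff 5 + 15 + 4 = 24.
H + U + G: cost 3 + 6 + 4 = 13 ≤ 16, payoff 5 + 15 + 2 = 22.
Best is H, U, and N with total payoff 24.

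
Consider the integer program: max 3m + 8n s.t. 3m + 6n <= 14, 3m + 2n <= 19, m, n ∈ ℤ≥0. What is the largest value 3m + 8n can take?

Relaxing integrality, the LP optimum is 18.67 at (m,n) = (0, 2.33), which is not an integer point.
(m,n)=(0,2): 3·0+6·2=12≤14, 3·0+2·2=4≤19, objective 16.
(m,n)=(1,1): 3·1+6·1=9≤14, 3·1+2·1=5≤19, objective 11.
The best lattice point is (0,2), giving 16.

16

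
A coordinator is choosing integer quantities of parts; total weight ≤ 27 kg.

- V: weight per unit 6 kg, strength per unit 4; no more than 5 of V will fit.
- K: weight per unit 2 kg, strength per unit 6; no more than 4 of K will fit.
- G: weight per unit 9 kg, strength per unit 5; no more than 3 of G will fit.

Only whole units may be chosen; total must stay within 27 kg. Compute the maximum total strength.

36

This is a bounded integer knapsack.
4×K and 2×G: weight 26 ≤ 27, strength 4·6 + 2·5 = 34.
3×V and 4×K: weight 26 ≤ 27, strength 3·4 + 4·6 = 36.
Best is 36.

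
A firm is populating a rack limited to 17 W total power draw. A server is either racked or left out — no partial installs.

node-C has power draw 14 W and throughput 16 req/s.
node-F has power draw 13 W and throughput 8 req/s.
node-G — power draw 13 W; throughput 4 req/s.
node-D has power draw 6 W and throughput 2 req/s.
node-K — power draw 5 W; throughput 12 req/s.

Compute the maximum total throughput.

This is an integer program with binary decision variables.
node-D + node-K: power draw 6 + 5 = 11 ≤ 17, throughput 2 + 12 = 14.
node-C: power draw 14 ≤ 17, throughput 16.
node-K: power draw 5 ≤ 17, throughput 12.
Best is node-C with total throughput 16.

16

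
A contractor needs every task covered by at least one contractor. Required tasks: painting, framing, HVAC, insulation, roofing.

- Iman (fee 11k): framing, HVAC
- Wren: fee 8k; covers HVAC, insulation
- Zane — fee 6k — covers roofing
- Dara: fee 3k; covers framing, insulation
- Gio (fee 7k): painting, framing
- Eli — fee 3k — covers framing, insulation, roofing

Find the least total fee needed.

18

Choose Wren, Gio, and Eli: together they cover painting, framing, HVAC, insulation, roofing — every task.
Total fee: 8 + 7 + 3 = 18.
No cover costs less than 18.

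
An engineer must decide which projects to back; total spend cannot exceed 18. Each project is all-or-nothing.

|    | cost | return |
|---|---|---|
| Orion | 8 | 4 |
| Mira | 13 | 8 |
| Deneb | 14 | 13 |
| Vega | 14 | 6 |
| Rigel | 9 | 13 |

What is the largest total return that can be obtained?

17

Deneb: cost 14 ≤ 18, return 13.
Rigel: cost 9 ≤ 18, return 13.
Orion + Rigel: cost 8 + 9 = 17 ≤ 18, return 4 + 13 = 17.
Best is Orion and Rigel with total return 17.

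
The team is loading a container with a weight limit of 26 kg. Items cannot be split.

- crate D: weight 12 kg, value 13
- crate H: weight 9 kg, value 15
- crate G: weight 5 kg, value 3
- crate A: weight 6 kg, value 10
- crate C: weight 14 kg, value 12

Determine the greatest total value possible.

Allowing fractional choices, the relaxed optimum would be about 36.9, but items are indivisible.
crate H + crate G + crate A: weight 9 + 5 + 6 = 20 ≤ 26, value 15 + 3 + 10 = 28.
crate D + crate H: weight 12 + 9 = 21 ≤ 26, value 13 + 15 = 28.
crate D + crate H + crate G: weight 12 + 9 + 5 = 26 ≤ 26, value 13 + 15 + 3 = 31.
Best is crate D, crate H, and crate G with total value 31.

31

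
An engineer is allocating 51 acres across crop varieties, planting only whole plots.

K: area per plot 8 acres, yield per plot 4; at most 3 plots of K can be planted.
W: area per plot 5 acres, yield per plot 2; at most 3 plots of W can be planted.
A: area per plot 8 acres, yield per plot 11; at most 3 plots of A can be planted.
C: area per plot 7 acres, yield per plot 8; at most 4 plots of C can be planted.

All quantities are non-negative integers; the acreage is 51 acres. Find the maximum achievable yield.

59

3×A and 3×C: area 45 ≤ 51, yield 3·11 + 3·8 = 57.
1×W, 3×A, and 3×C: area 50 ≤ 51, yield 1·2 + 3·11 + 3·8 = 59.
Best is 59.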